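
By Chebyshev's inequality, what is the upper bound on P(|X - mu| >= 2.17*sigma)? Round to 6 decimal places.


P <= 1/k^2
k^2 = 2.17^2 = 4.7089
1/k^2 = 1 / 4.7089 ≈ 0.21236382

0.212364


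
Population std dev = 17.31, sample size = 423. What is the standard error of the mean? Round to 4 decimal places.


SE = sigma / sqrt(n)
sqrt(423) ≈ 20.566964
SE = 17.31 / 20.566964 ≈ 0.841641

0.8416


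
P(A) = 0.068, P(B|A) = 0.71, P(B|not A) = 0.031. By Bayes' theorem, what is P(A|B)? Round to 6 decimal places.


P(A|B) = P(B|A)*P(A) / P(B), P(B) = P(B|A)*P(A) + P(B|not A)*P(not A)
P(B|A)*P(A) = 0.71 * 0.068 = 0.04828
P(B|not A)*P(not A) = 0.031 * 0.932 = 0.028892
P(B) = 0.04828 + 0.028892 = 0.077172
P(A|B) = 0.04828 / 0.077172 ≈ 0.62561551

0.625616


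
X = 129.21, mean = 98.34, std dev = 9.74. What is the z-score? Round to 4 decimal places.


z = (X - mu) / sigma
X - mu = 129.21 - 98.34 = 30.87
z = 30.87 / 9.74 = 3087/974 ≈ 3.169405

3.1694


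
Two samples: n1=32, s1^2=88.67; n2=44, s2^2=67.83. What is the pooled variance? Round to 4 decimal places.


sp^2 = ((n1-1)*s1^2 + (n2-1)*s2^2)/(n1+n2-2)
(n1-1)*s1^2 = 31 * 88.67 = 2748.77
(n2-1)*s2^2 = 43 * 67.83 = 2916.69
numerator = 2748.77 + 2916.69 = 5665.46
n1+n2-2 = 74
sp^2 = 5665.46 / 74 = 283273/3700 ≈ 76.560270

76.5603


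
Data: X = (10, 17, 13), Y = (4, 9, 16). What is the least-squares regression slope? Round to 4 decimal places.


b = sum((xi-xbar)(yi-ybar)) / sum((xi-xbar)^2)
n = 3, xbar = 40/3 ≈ 13.333333, ybar = 29/3 ≈ 9.666667
Sxy = sum((xi-xbar)(yi-ybar)) = 43/3 ≈ 14.333333
Sxx = sum((xi-xbar)^2) = 74/3 ≈ 24.666667
b = Sxy / Sxx = 43/74 ≈ 0.581081

0.5811


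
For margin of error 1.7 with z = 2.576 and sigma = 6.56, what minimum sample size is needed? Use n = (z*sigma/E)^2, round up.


z*sigma/E = 2.576 * 6.56 / 1.7 ≈ 9.940329
(z*sigma/E)^2 ≈ 98.810149
round up: n = 99

99


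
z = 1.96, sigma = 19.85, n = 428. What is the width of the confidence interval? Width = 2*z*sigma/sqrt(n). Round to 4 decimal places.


width = 2*z*sigma/sqrt(n)
2*z*sigma = 2 * 1.96 * 19.85 = 77.812
sqrt(428) ≈ 20.688161
width = 77.812 / 20.688161 ≈ 3.761185

3.7612


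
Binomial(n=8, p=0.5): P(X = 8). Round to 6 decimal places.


P = C(n,k) * p^k * (1-p)^(n-k)
C(8,8) = 1
p^k = 0.5^8 = 0.00390625
(1-p)^(n-k) = 0.5^0 = 1
P = 1 * 0.00390625 * 1 = 1/256 ≈ 0.003906

0.003906


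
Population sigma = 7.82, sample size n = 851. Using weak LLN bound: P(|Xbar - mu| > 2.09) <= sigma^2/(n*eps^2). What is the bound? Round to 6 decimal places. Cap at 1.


bound = min(1, sigma^2/(n*eps^2))
sigma^2 = 7.82^2 = 61.1524
n*eps^2 = 851 * 2.09^2 = 851 * 4.3681 = 3717.2531
sigma^2/(n*eps^2) = 61.1524 / 3717.2531 ≈ 0.01645096

0.016451


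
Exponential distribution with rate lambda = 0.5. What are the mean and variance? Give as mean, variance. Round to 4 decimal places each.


mean = 1/lam, var = 1/lam^2
mean = 1 / 0.5 = 2
lam^2 = 0.5^2 = 0.25
var = 1 / 0.25 = 4

2.0000, 4.0000


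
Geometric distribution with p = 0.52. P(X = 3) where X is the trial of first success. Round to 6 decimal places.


P = (1-p)^(k-1) * p
(1-p)^(k-1) = 0.48^2 = 0.2304
P = 0.2304 * 0.52 = 0.119808

0.119808


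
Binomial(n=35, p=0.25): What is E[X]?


E[X] = n*p = 35 * 0.25 = 8.75

8.75


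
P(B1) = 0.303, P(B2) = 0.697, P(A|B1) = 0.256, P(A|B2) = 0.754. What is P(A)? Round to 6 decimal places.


P(A) = P(A|B1)*P(B1) + P(A|B2)*P(B2)
P(A|B1)*P(B1) = 0.256 * 0.303 = 0.077568
P(A|B2)*P(B2) = 0.754 * 0.697 = 0.525538
P(A) = 0.077568 + 0.525538 = 0.603106

0.603106


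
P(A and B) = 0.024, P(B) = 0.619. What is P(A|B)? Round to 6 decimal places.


P(A|B) = P(A and B) / P(B) = 0.024 / 0.619 = 24/619 ≈ 0.03877221

0.038772


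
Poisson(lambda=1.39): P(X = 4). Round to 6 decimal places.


P = e^(-lam) * lam^k / k!
e^(-1.39) ≈ 0.2490753
lam^k = 1.39^4 ≈ 3.733010
k! = 4! = 24
P = 0.2490753 * 3.733010 / 24 ≈ 0.038742

0.038742


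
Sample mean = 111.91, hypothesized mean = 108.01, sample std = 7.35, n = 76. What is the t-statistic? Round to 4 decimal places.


t = (xbar - mu0) / (s/sqrt(n))
xbar - mu0 = 111.91 - 108.01 = 3.9
sqrt(76) ≈ 8.71779789
s/sqrt(n) = 7.35 / 8.71779789 ≈ 0.84310282
t = 3.9 / 0.84310282 ≈ 4.625770

4.6258


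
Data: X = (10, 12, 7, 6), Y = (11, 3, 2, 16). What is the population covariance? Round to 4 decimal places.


Cov = (1/n)*sum((xi-xbar)(yi-ybar))
n = 4, xbar = 35/4 = 8.75, ybar = 32/4 = 8
sum((xi-xbar)(yi-ybar)) = -24
Cov = -24 / 4 = -6

-6.0000


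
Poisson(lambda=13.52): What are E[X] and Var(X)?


E[X] = Var(X) = lambda = 13.52

13.52, 13.52


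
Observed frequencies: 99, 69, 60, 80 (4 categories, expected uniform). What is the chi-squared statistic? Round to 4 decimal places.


chi2 = sum((O-E)^2/E), E = total/4
total = 308, E = 308/4 = 77
(99 - 77)^2 / 77 = 484 / 77 = 44/7 ≈ 6.285714
(69 - 77)^2 / 77 = 64 / 77 = 64/77 ≈ 0.831169
(60 - 77)^2 / 77 = 289 / 77 = 289/77 ≈ 3.753247
(80 - 77)^2 / 77 = 9 / 77 = 9/77 ≈ 0.116883
chi2 = 846/77 ≈ 10.987013

10.9870


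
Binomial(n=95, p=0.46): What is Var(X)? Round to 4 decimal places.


Var = n*p*(1-p) = 95 * 0.46 * 0.54 = 23.598

23.5980


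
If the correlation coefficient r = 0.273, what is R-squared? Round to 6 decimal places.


R^2 = r^2 = (0.273)^2 = 0.074529

0.074529


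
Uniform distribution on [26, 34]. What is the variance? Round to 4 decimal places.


Var = (b-a)^2 / 12
(b-a)^2 = (34 - 26)^2 = 64
Var = 64/12 ≈ 5.333333

5.3333


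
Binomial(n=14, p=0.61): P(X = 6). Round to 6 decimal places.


P = C(n,k) * p^k * (1-p)^(n-k)
C(14,6) = 3003
p^k = 0.61^6 ≈ 0.05152037
(1-p)^(n-k) = 0.39^8 ≈ 0.0005352009
P = 3003 * 0.05152037 * 0.0005352009 ≈ 0.082804

0.082804


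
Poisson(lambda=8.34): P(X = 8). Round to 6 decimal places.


P = e^(-lam) * lam^k / k!
e^(-8.34) ≈ 0.0002387723
lam^k = 8.34^8 ≈ 23406064.910742
k! = 8! = 40320
P = 0.0002387723 * 23406064.910742 / 40320 ≈ 0.138609

0.138609


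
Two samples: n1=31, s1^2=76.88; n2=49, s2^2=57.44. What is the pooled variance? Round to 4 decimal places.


sp^2 = ((n1-1)*s1^2 + (n2-1)*s2^2)/(n1+n2-2)
(n1-1)*s1^2 = 30 * 76.88 = 2306.4
(n2-1)*s2^2 = 48 * 57.44 = 2757.12
numerator = 2306.4 + 2757.12 = 5063.52
n1+n2-2 = 78
sp^2 = 5063.52 / 78 = 21098/325 ≈ 64.916923

64.9169


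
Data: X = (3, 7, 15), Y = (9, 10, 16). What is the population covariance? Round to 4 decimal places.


Cov = (1/n)*sum((xi-xbar)(yi-ybar))
n = 3, xbar = 25/3 ≈ 8.333333, ybar = 35/3 ≈ 11.666667
sum((xi-xbar)(yi-ybar)) = 136/3 ≈ 45.333333
Cov = 45.333333 / 3 = 136/9 ≈ 15.111111

15.1111


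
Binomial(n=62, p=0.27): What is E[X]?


E[X] = n*p = 62 * 0.27 = 16.74

16.74


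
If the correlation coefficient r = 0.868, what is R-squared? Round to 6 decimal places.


R^2 = r^2 = (0.868)^2 = 0.753424

0.753424


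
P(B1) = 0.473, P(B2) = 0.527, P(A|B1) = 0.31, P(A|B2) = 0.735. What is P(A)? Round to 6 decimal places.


P(A) = P(A|B1)*P(B1) + P(A|B2)*P(B2)
P(A|B1)*P(B1) = 0.31 * 0.473 = 0.14663
P(A|B2)*P(B2) = 0.735 * 0.527 = 0.387345
P(A) = 0.14663 + 0.387345 = 0.533975

0.533975


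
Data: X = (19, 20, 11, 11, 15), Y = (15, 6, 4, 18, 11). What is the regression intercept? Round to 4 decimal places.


a = ybar - b*xbar, where b = sum((xi-xbar)(yi-ybar)) / sum((xi-xbar)^2)
n = 5, xbar = 76/5 = 15.2, ybar = 54/5 = 10.8
Sxy = sum((xi-xbar)(yi-ybar)) = -8.8
Sxx = sum((xi-xbar)^2) = 72.8
b = Sxy / Sxx = -11/91 ≈ -0.120879
a = 10.8 - (-0.120879) * 15.2 = 1150/91 ≈ 12.637363

12.6374


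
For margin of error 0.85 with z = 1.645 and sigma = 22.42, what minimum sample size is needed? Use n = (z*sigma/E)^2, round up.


z*sigma/E = 1.645 * 22.42 / 0.85 = 368809/8500 ≈ 43.389294
(z*sigma/E)^2 ≈ 1882.630844
round up: n = 1883

1883


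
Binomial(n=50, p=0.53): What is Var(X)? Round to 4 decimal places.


Var = n*p*(1-p) = 50 * 0.53 * 0.47 = 12.455

12.4550


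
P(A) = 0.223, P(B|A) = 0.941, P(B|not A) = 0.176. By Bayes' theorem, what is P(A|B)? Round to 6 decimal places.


P(A|B) = P(B|A)*P(A) / P(B), P(B) = P(B|A)*P(A) + P(B|not A)*P(not A)
P(B|A)*P(A) = 0.941 * 0.223 = 0.209843
P(B|not A)*P(not A) = 0.176 * 0.777 = 0.136752
P(B) = 0.209843 + 0.136752 = 0.346595
P(A|B) = 0.209843 / 0.346595 ≈ 0.60544151

0.605442


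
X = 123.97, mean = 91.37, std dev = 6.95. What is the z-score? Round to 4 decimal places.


z = (X - mu) / sigma
X - mu = 123.97 - 91.37 = 32.6
z = 32.6 / 6.95 = 652/139 ≈ 4.690647

4.6906


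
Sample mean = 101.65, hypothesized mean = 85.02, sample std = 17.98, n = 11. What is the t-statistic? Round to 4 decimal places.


t = (xbar - mu0) / (s/sqrt(n))
xbar - mu0 = 101.65 - 85.02 = 16.63
sqrt(11) ≈ 3.31662479
s/sqrt(n) = 17.98 / 3.31662479 ≈ 5.42117398
t = 16.63 / 5.42117398 ≈ 3.067601

3.0676


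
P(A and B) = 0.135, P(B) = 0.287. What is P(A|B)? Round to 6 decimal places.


P(A|B) = P(A and B) / P(B) = 0.135 / 0.287 = 135/287 ≈ 0.47038328

0.470383


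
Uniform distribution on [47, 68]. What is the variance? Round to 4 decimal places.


Var = (b-a)^2 / 12
(b-a)^2 = (68 - 47)^2 = 441
Var = 441/12 = 36.75

36.7500


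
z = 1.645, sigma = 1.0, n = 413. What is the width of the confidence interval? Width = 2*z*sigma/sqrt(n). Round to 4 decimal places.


width = 2*z*sigma/sqrt(n)
2*z*sigma = 2 * 1.645 * 1.0 = 3.29
sqrt(413) ≈ 20.322401
width = 3.29 / 20.322401 ≈ 0.161890

0.1619


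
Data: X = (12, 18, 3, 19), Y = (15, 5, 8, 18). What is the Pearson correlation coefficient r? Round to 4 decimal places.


r = sum((xi-xbar)(yi-ybar)) / sqrt(sum((xi-xbar)^2) * sum((yi-ybar)^2))
n = 4, xbar = 52/4 = 13, ybar = 46/4 = 11.5
Sxy = sum((xi-xbar)(yi-ybar)) = 38
Sxx = sum((xi-xbar)^2) = 162
Syy = sum((yi-ybar)^2) = 109
sqrt(Sxx*Syy) ≈ 132.883408
r = Sxy / sqrt(Sxx*Syy) = 38 / 132.883408 ≈ 0.285965

0.2860


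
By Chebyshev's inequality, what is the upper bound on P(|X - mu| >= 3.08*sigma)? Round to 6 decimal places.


P <= 1/k^2
k^2 = 3.08^2 = 9.4864
1/k^2 = 1 / 9.4864 = 625/5929 ≈ 0.10541407

0.105414


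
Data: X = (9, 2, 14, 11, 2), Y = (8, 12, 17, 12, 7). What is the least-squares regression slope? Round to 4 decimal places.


b = sum((xi-xbar)(yi-ybar)) / sum((xi-xbar)^2)
n = 5, xbar = 38/5 = 7.6, ybar = 56/5 = 11.2
Sxy = sum((xi-xbar)(yi-ybar)) = 54.4
Sxx = sum((xi-xbar)^2) = 117.2
b = Sxy / Sxx = 136/293 ≈ 0.464164

0.4642


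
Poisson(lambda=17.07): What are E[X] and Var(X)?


E[X] = Var(X) = lambda = 17.07

17.07, 17.07


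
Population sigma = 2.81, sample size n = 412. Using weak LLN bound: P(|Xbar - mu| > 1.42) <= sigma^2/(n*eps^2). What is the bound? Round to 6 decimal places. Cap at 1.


bound = min(1, sigma^2/(n*eps^2))
sigma^2 = 2.81^2 = 7.8961
n*eps^2 = 412 * 1.42^2 = 412 * 2.0164 = 830.7568
sigma^2/(n*eps^2) = 7.8961 / 830.7568 ≈ 0.00950471

0.009505


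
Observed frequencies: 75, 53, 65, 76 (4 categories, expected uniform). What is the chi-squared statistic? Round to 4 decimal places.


chi2 = sum((O-E)^2/E), E = total/4
total = 269, E = 269/4 = 67.25
(75 - 67.25)^2 / 67.25 = 60.0625 / 67.25 = 961/1076 ≈ 0.893123
(53 - 67.25)^2 / 67.25 = 203.0625 / 67.25 = 3249/1076 ≈ 3.019517
(65 - 67.25)^2 / 67.25 = 5.0625 / 67.25 = 81/1076 ≈ 0.075279
(76 - 67.25)^2 / 67.25 = 76.5625 / 67.25 = 1225/1076 ≈ 1.138476
chi2 = 1379/269 ≈ 5.126394

5.1264


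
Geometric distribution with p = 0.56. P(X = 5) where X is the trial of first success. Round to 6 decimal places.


P = (1-p)^(k-1) * p
(1-p)^(k-1) = 0.44^4 = 0.03748096
P = 0.03748096 * 0.56 ≈ 0.02098934

0.020989


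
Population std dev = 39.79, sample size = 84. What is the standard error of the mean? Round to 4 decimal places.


SE = sigma / sqrt(n)
sqrt(84) ≈ 9.165151
SE = 39.79 / 9.165151 ≈ 4.341445

4.3414


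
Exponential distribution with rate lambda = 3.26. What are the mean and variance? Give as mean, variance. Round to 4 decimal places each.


mean = 1/lam, var = 1/lam^2
mean = 1 / 3.26 = 50/163 ≈ 0.306748
lam^2 = 3.26^2 = 10.6276
var = 1 / 10.6276 ≈ 0.094095

0.3067, 0.0941


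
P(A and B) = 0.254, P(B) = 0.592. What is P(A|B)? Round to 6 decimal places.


P(A|B) = P(A and B) / P(B) = 0.254 / 0.592 = 127/296 ≈ 0.42905405

0.429054


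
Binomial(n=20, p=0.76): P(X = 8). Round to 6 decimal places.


P = C(n,k) * p^k * (1-p)^(n-k)
C(20,8) = 125970
p^k = 0.76^8 ≈ 0.1113035
(1-p)^(n-k) = 0.24^12 ≈ 0.00000003652035
P = 125970 * 0.1113035 * 0.00000003652035 ≈ 0.000512

0.000512


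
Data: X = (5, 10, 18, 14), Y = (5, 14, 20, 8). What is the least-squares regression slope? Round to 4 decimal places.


b = sum((xi-xbar)(yi-ybar)) / sum((xi-xbar)^2)
n = 4, xbar = 47/4 = 11.75, ybar = 47/4 = 11.75
Sxy = sum((xi-xbar)(yi-ybar)) = 84.75
Sxx = sum((xi-xbar)^2) = 92.75
b = Sxy / Sxx = 339/371 ≈ 0.913747

0.9137


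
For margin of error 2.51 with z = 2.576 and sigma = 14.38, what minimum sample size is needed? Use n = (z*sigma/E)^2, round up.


z*sigma/E = 2.576 * 14.38 / 2.51 ≈ 14.758120
(z*sigma/E)^2 ≈ 217.802092
round up: n = 218

218


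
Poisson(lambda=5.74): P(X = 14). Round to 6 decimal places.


P = e^(-lam) * lam^k / k!
e^(-5.74) ≈ 0.003214768
lam^k = 5.74^14 ≈ 42146983147.804241
k! = 14! = 87178291200
P = 0.003214768 * 42146983147.804241 / 87178291200 ≈ 0.001554

0.001554


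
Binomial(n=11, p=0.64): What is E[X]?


E[X] = n*p = 11 * 0.64 = 7.04

7.04


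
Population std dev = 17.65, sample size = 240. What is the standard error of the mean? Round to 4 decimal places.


SE = sigma / sqrt(n)
sqrt(240) ≈ 15.491933
SE = 17.65 / 15.491933 ≈ 1.139303

1.1393


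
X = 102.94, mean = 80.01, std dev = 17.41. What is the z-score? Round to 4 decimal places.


z = (X - mu) / sigma
X - mu = 102.94 - 80.01 = 22.93
z = 22.93 / 17.41 = 2293/1741 ≈ 1.317059

1.3171


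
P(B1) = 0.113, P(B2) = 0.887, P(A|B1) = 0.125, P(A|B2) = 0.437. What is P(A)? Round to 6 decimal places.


P(A) = P(A|B1)*P(B1) + P(A|B2)*P(B2)
P(A|B1)*P(B1) = 0.125 * 0.113 = 0.014125
P(A|B2)*P(B2) = 0.437 * 0.887 = 0.387619
P(A) = 0.014125 + 0.387619 = 0.401744

0.401744


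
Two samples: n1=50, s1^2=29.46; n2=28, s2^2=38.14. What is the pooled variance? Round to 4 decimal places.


sp^2 = ((n1-1)*s1^2 + (n2-1)*s2^2)/(n1+n2-2)
(n1-1)*s1^2 = 49 * 29.46 = 1443.54
(n2-1)*s2^2 = 27 * 38.14 = 1029.78
numerator = 1443.54 + 1029.78 = 2473.32
n1+n2-2 = 76
sp^2 = 2473.32 / 76 = 61833/1900 ≈ 32.543684

32.5437


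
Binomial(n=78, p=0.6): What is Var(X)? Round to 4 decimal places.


Var = n*p*(1-p) = 78 * 0.6 * 0.4 = 18.72

18.7200


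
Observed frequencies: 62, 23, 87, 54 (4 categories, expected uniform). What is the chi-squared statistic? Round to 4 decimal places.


chi2 = sum((O-E)^2/E), E = total/4
total = 226, E = 226/4 = 56.5
(62 - 56.5)^2 / 56.5 = 30.25 / 56.5 = 121/226 ≈ 0.535398
(23 - 56.5)^2 / 56.5 = 1122.25 / 56.5 = 4489/226 ≈ 19.862832
(87 - 56.5)^2 / 56.5 = 930.25 / 56.5 = 3721/226 ≈ 16.464602
(54 - 56.5)^2 / 56.5 = 6.25 / 56.5 = 25/226 ≈ 0.110619
chi2 = 4178/113 ≈ 36.973451

36.9735


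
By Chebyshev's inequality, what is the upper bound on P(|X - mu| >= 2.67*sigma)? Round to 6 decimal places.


P <= 1/k^2
k^2 = 2.67^2 = 7.1289
1/k^2 = 1 / 7.1289 ≈ 0.14027410

0.140274


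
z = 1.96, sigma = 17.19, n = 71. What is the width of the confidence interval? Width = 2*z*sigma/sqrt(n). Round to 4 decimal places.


width = 2*z*sigma/sqrt(n)
2*z*sigma = 2 * 1.96 * 17.19 = 67.3848
sqrt(71) ≈ 8.426150
width = 67.3848 / 8.426150 ≈ 7.997104

7.9971


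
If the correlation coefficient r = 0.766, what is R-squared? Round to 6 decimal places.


R^2 = r^2 = (0.766)^2 = 0.586756

0.586756


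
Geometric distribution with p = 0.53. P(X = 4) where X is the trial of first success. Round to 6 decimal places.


P = (1-p)^(k-1) * p
(1-p)^(k-1) = 0.47^3 = 0.103823
P = 0.103823 * 0.53 = 0.05502619

0.055026


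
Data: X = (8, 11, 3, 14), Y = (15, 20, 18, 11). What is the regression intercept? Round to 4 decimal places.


a = ybar - b*xbar, where b = sum((xi-xbar)(yi-ybar)) / sum((xi-xbar)^2)
n = 4, xbar = 36/4 = 9, ybar = 64/4 = 16
Sxy = sum((xi-xbar)(yi-ybar)) = -28
Sxx = sum((xi-xbar)^2) = 66
b = Sxy / Sxx = -14/33 ≈ -0.424242
a = 16 - (-0.424242) * 9 = 218/11 ≈ 19.818182

19.8182


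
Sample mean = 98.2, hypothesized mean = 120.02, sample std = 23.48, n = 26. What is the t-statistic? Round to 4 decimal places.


t = (xbar - mu0) / (s/sqrt(n))
xbar - mu0 = 98.2 - 120.02 = -21.82
sqrt(26) ≈ 5.09901951
s/sqrt(n) = 23.48 / 5.09901951 ≈ 4.60480685
t = -21.82 / 4.60480685 ≈ -4.738527

-4.7385


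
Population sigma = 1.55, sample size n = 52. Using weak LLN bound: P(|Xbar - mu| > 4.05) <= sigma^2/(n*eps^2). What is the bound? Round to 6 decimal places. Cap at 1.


bound = min(1, sigma^2/(n*eps^2))
sigma^2 = 1.55^2 = 2.4025
n*eps^2 = 52 * 4.05^2 = 52 * 16.4025 = 852.93
sigma^2/(n*eps^2) = 2.4025 / 852.93 ≈ 0.00281676

0.002817


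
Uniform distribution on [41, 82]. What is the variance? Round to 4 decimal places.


Var = (b-a)^2 / 12
(b-a)^2 = (82 - 41)^2 = 1681
Var = 1681/12 ≈ 140.083333

140.0833


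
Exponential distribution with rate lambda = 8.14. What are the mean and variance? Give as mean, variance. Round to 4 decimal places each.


mean = 1/lam, var = 1/lam^2
mean = 1 / 8.14 = 50/407 ≈ 0.122850
lam^2 = 8.14^2 = 66.2596
var = 1 / 66.2596 ≈ 0.015092

0.1229, 0.0151


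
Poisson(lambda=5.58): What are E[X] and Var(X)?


E[X] = Var(X) = lambda = 5.58

5.58, 5.58


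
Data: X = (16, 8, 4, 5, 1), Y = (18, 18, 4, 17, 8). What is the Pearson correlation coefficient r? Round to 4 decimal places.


r = sum((xi-xbar)(yi-ybar)) / sqrt(sum((xi-xbar)^2) * sum((yi-ybar)^2))
n = 5, xbar = 34/5 = 6.8, ybar = 65/5 = 13
Sxy = sum((xi-xbar)(yi-ybar)) = 99
Sxx = sum((xi-xbar)^2) = 130.8
Syy = sum((yi-ybar)^2) = 172
sqrt(Sxx*Syy) ≈ 149.992000
r = Sxy / sqrt(Sxx*Syy) = 99 / 149.992000 ≈ 0.660035

0.6600


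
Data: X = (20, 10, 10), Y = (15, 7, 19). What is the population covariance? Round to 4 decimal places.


Cov = (1/n)*sum((xi-xbar)(yi-ybar))
n = 3, xbar = 40/3 ≈ 13.333333, ybar = 41/3 ≈ 13.666667
sum((xi-xbar)(yi-ybar)) = 40/3 ≈ 13.333333
Cov = 13.333333 / 3 = 40/9 ≈ 4.444444

4.4444


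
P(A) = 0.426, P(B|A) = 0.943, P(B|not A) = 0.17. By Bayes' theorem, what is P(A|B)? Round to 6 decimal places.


P(A|B) = P(B|A)*P(A) / P(B), P(B) = P(B|A)*P(A) + P(B|not A)*P(not A)
P(B|A)*P(A) = 0.943 * 0.426 = 0.401718
P(B|not A)*P(not A) = 0.17 * 0.574 = 0.09758
P(B) = 0.401718 + 0.09758 = 0.499298
P(A|B) = 0.401718 / 0.499298 = 4899/6089 ≈ 0.80456561

0.804566


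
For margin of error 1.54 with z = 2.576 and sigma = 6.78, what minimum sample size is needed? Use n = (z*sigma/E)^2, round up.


z*sigma/E = 2.576 * 6.78 / 1.54 = 15594/1375 ≈ 11.341091
(z*sigma/E)^2 ≈ 128.620343
round up: n = 129

129


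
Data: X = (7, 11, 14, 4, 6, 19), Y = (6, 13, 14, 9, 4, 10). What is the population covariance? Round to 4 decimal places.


Cov = (1/n)*sum((xi-xbar)(yi-ybar))
n = 6, xbar = 61/6 ≈ 10.166667, ybar = 56/6 = 28/3 ≈ 9.333333
sum((xi-xbar)(yi-ybar)) = 185/3 ≈ 61.666667
Cov = 61.666667 / 6 = 185/18 ≈ 10.277778

10.2778


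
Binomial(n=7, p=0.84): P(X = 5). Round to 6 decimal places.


P = C(n,k) * p^k * (1-p)^(n-k)
C(7,5) = 21
p^k = 0.84^5 ≈ 0.4182119
(1-p)^(n-k) = 0.16^2 = 0.0256
P = 21 * 0.4182119 * 0.0256 ≈ 0.224831

0.224831


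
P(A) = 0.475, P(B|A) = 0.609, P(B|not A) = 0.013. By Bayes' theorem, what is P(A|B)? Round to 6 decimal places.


P(A|B) = P(B|A)*P(A) / P(B), P(B) = P(B|A)*P(A) + P(B|not A)*P(not A)
P(B|A)*P(A) = 0.609 * 0.475 = 0.289275
P(B|not A)*P(not A) = 0.013 * 0.525 = 0.006825
P(B) = 0.289275 + 0.006825 = 0.2961
P(A|B) = 0.289275 / 0.2961 = 551/564 ≈ 0.97695035

0.976950


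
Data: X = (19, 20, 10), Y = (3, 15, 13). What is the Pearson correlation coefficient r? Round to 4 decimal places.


r = sum((xi-xbar)(yi-ybar)) / sqrt(sum((xi-xbar)^2) * sum((yi-ybar)^2))
n = 3, xbar = 49/3 ≈ 16.333333, ybar = 31/3 ≈ 10.333333
Sxy = sum((xi-xbar)(yi-ybar)) = -58/3 ≈ -19.333333
Sxx = sum((xi-xbar)^2) = 182/3 ≈ 60.666667
Syy = sum((yi-ybar)^2) = 248/3 ≈ 82.666667
sqrt(Sxx*Syy) ≈ 70.817449
r = Sxy / sqrt(Sxx*Syy) = -19.333333 / 70.817449 ≈ -0.273002

-0.2730


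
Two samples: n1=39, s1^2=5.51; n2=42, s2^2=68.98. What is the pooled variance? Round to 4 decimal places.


sp^2 = ((n1-1)*s1^2 + (n2-1)*s2^2)/(n1+n2-2)
(n1-1)*s1^2 = 38 * 5.51 = 209.38
(n2-1)*s2^2 = 41 * 68.98 = 2828.18
numerator = 209.38 + 2828.18 = 3037.56
n1+n2-2 = 79
sp^2 = 3037.56 / 79 = 75939/1975 ≈ 38.450127

38.4501


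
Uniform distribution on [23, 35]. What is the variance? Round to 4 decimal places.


Var = (b-a)^2 / 12
(b-a)^2 = (35 - 23)^2 = 144
Var = 144/12 = 12

12.0000


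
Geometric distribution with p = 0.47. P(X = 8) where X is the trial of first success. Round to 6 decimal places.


P = (1-p)^(k-1) * p
(1-p)^(k-1) = 0.53^7 ≈ 0.01174711
P = 0.01174711 * 0.47 ≈ 0.005521142

0.005521


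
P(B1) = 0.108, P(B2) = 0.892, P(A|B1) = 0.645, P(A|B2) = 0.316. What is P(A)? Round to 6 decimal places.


P(A) = P(A|B1)*P(B1) + P(A|B2)*P(B2)
P(A|B1)*P(B1) = 0.645 * 0.108 = 0.06966
P(A|B2)*P(B2) = 0.316 * 0.892 = 0.281872
P(A) = 0.06966 + 0.281872 = 0.351532

0.351532


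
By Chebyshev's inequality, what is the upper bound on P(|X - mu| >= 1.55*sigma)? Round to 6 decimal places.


P <= 1/k^2
k^2 = 1.55^2 = 2.4025
1/k^2 = 1 / 2.4025 = 400/961 ≈ 0.41623309

0.416233


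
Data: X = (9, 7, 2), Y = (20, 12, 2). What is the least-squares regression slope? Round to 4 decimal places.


b = sum((xi-xbar)(yi-ybar)) / sum((xi-xbar)^2)
n = 3, xbar = 18/3 = 6, ybar = 34/3 ≈ 11.333333
Sxy = sum((xi-xbar)(yi-ybar)) = 64
Sxx = sum((xi-xbar)^2) = 26
b = Sxy / Sxx = 32/13 ≈ 2.461538

2.4615


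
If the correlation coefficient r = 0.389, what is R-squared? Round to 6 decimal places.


R^2 = r^2 = (0.389)^2 = 0.151321

0.151321


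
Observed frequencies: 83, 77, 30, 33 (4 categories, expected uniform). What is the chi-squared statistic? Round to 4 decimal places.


chi2 = sum((O-E)^2/E), E = total/4
total = 223, E = 223/4 = 55.75
(83 - 55.75)^2 / 55.75 = 742.5625 / 55.75 = 11881/892 ≈ 13.319507
(77 - 55.75)^2 / 55.75 = 451.5625 / 55.75 = 7225/892 ≈ 8.099776
(30 - 55.75)^2 / 55.75 = 663.0625 / 55.75 = 10609/892 ≈ 11.893498
(33 - 55.75)^2 / 55.75 = 517.5625 / 55.75 = 8281/892 ≈ 9.283632
chi2 = 9499/223 ≈ 42.596413

42.5964


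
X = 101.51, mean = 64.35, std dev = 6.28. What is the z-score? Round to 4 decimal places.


z = (X - mu) / sigma
X - mu = 101.51 - 64.35 = 37.16
z = 37.16 / 6.28 = 929/157 ≈ 5.917197

5.9172


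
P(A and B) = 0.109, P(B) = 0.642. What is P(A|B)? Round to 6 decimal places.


P(A|B) = P(A and B) / P(B) = 0.109 / 0.642 = 109/642 ≈ 0.16978193

0.169782


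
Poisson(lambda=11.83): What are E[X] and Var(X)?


E[X] = Var(X) = lambda = 11.83

11.83, 11.83


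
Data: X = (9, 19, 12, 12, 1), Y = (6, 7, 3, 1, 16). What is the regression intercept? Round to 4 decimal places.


a = ybar - b*xbar, where b = sum((xi-xbar)(yi-ybar)) / sum((xi-xbar)^2)
n = 5, xbar = 53/5 = 10.6, ybar = 33/5 = 6.6
Sxy = sum((xi-xbar)(yi-ybar)) = -98.8
Sxx = sum((xi-xbar)^2) = 169.2
b = Sxy / Sxx = -247/423 ≈ -0.583924
a = 6.6 - (-0.583924) * 10.6 = 5410/423 ≈ 12.789598

12.7896


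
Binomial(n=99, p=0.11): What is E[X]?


E[X] = n*p = 99 * 0.11 = 10.89

10.89


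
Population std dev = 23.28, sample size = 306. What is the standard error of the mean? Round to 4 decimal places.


SE = sigma / sqrt(n)
sqrt(306) ≈ 17.492856
SE = 23.28 / 17.492856 ≈ 1.330829

1.3308


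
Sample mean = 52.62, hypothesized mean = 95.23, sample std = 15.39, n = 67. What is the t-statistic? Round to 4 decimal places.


t = (xbar - mu0) / (s/sqrt(n))
xbar - mu0 = 52.62 - 95.23 = -42.61
sqrt(67) ≈ 8.18535277
s/sqrt(n) = 15.39 / 8.18535277 ≈ 1.88018775
t = -42.61 / 1.88018775 ≈ -22.662630

-22.6626


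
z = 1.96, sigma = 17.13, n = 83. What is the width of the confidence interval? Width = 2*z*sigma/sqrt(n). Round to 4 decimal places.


width = 2*z*sigma/sqrt(n)
2*z*sigma = 2 * 1.96 * 17.13 = 67.1496
sqrt(83) ≈ 9.110434
width = 67.1496 / 9.110434 ≈ 7.370626

7.3706


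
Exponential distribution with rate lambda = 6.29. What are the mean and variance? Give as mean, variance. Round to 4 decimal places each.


mean = 1/lam, var = 1/lam^2
mean = 1 / 6.29 = 100/629 ≈ 0.158983
lam^2 = 6.29^2 = 39.5641
var = 1 / 39.5641 ≈ 0.025275

0.1590, 0.0253


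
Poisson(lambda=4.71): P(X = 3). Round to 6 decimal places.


P = e^(-lam) * lam^k / k!
e^(-4.71) ≈ 0.009004778
lam^k = 4.71^3 = 104.487111
k! = 3! = 6
P = 0.009004778 * 104.487111 / 6 ≈ 0.156814

0.156814


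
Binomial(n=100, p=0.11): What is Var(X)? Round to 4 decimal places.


Var = n*p*(1-p) = 100 * 0.11 * 0.89 = 9.79

9.7900


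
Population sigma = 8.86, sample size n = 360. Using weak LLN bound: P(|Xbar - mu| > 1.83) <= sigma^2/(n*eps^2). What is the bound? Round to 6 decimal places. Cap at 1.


bound = min(1, sigma^2/(n*eps^2))
sigma^2 = 8.86^2 = 78.4996
n*eps^2 = 360 * 1.83^2 = 360 * 3.3489 = 1205.604
sigma^2/(n*eps^2) = 78.4996 / 1205.604 ≈ 0.06511226

0.065112


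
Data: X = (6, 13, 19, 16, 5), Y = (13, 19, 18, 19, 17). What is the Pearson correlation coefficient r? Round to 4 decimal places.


r = sum((xi-xbar)(yi-ybar)) / sqrt(sum((xi-xbar)^2) * sum((yi-ybar)^2))
n = 5, xbar = 59/5 = 11.8, ybar = 86/5 = 17.2
Sxy = sum((xi-xbar)(yi-ybar)) = 41.2
Sxx = sum((xi-xbar)^2) = 150.8
Syy = sum((yi-ybar)^2) = 24.8
sqrt(Sxx*Syy) ≈ 61.154231
r = Sxy / sqrt(Sxx*Syy) = 41.2 / 61.154231 ≈ 0.673706

0.6737


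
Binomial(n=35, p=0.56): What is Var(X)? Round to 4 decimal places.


Var = n*p*(1-p) = 35 * 0.56 * 0.44 = 8.624

8.6240


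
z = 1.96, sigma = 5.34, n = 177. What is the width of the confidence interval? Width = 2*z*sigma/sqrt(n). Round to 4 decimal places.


width = 2*z*sigma/sqrt(n)
2*z*sigma = 2 * 1.96 * 5.34 = 20.9328
sqrt(177) ≈ 13.304135
width = 20.9328 / 13.304135 ≈ 1.573406

1.5734


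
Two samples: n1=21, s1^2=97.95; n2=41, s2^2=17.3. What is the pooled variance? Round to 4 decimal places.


sp^2 = ((n1-1)*s1^2 + (n2-1)*s2^2)/(n1+n2-2)
(n1-1)*s1^2 = 20 * 97.95 = 1959
(n2-1)*s2^2 = 40 * 17.3 = 692
numerator = 1959 + 692 = 2651
n1+n2-2 = 60
sp^2 = 2651 / 60 = 2651/60 ≈ 44.183333

44.1833


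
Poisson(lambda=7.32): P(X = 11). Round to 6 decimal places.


P = e^(-lam) * lam^k / k!
e^(-7.32) ≈ 0.0006621622
lam^k = 7.32^11 ≈ 3233120502.672481
k! = 11! = 39916800
P = 0.0006621622 * 3233120502.672481 / 39916800 ≈ 0.053633

0.053633


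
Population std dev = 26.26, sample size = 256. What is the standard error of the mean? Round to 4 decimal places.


SE = sigma / sqrt(n)
sqrt(256) = 16
SE = 26.26 / 16 = 1.64125

1.6413


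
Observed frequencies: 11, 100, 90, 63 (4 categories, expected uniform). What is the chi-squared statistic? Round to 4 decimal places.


chi2 = sum((O-E)^2/E), E = total/4
total = 264, E = 264/4 = 66
(11 - 66)^2 / 66 = 3025 / 66 = 275/6 ≈ 45.833333
(100 - 66)^2 / 66 = 1156 / 66 = 578/33 ≈ 17.515152
(90 - 66)^2 / 66 = 576 / 66 = 96/11 ≈ 8.727273
(63 - 66)^2 / 66 = 9 / 66 = 3/22 ≈ 0.136364
chi2 = 2383/33 ≈ 72.212121

72.2121


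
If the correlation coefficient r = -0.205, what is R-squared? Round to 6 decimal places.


R^2 = r^2 = (-0.205)^2 = 0.042025

0.042025


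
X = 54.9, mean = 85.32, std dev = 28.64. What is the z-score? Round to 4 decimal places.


z = (X - mu) / sigma
X - mu = 54.9 - 85.32 = -30.42
z = -30.42 / 28.64 = -1521/1432 ≈ -1.062151

-1.0622


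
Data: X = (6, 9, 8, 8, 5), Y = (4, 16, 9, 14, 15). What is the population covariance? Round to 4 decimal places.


Cov = (1/n)*sum((xi-xbar)(yi-ybar))
n = 5, xbar = 36/5 = 7.2, ybar = 58/5 = 11.6
sum((xi-xbar)(yi-ybar)) = 9.4
Cov = 9.4 / 5 = 1.88

1.8800


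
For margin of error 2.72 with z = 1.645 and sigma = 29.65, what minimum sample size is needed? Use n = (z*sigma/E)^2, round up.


z*sigma/E = 1.645 * 29.65 / 2.72 ≈ 17.931710
(z*sigma/E)^2 ≈ 321.546208
round up: n = 322

322


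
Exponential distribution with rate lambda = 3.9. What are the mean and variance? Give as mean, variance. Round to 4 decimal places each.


mean = 1/lam, var = 1/lam^2
mean = 1 / 3.9 = 10/39 ≈ 0.256410
lam^2 = 3.9^2 = 15.21
var = 1 / 15.21 = 100/1521 ≈ 0.065746

0.2564, 0.0657


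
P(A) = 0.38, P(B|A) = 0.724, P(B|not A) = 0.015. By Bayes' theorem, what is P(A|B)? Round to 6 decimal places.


P(A|B) = P(B|A)*P(A) / P(B), P(B) = P(B|A)*P(A) + P(B|not A)*P(not A)
P(B|A)*P(A) = 0.724 * 0.38 = 0.27512
P(B|not A)*P(not A) = 0.015 * 0.62 = 0.0093
P(B) = 0.27512 + 0.0093 = 0.28442
P(A|B) = 0.27512 / 0.28442 ≈ 0.96730188

0.967302


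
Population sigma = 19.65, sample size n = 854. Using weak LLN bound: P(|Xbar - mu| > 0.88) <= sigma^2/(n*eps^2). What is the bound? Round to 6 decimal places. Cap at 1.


bound = min(1, sigma^2/(n*eps^2))
sigma^2 = 19.65^2 = 386.1225
n*eps^2 = 854 * 0.88^2 = 854 * 0.7744 = 661.3376
sigma^2/(n*eps^2) = 386.1225 / 661.3376 ≈ 0.58385082

0.583851


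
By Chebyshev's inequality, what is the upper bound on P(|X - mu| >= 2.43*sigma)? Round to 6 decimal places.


P <= 1/k^2
k^2 = 2.43^2 = 5.9049
1/k^2 = 1 / 5.9049 ≈ 0.16935088

0.169351


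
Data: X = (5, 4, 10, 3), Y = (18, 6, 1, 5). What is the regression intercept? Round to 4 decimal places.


a = ybar - b*xbar, where b = sum((xi-xbar)(yi-ybar)) / sum((xi-xbar)^2)
n = 4, xbar = 22/4 = 5.5, ybar = 30/4 = 7.5
Sxy = sum((xi-xbar)(yi-ybar)) = -26
Sxx = sum((xi-xbar)^2) = 29
b = Sxy / Sxx = -26/29 ≈ -0.896552
a = 7.5 - (-0.896552) * 5.5 = 721/58 ≈ 12.431034

12.4310


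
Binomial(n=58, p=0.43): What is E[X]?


E[X] = n*p = 58 * 0.43 = 24.94

24.94


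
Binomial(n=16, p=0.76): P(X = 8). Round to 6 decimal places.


P = C(n,k) * p^k * (1-p)^(n-k)
C(16,8) = 12870
p^k = 0.76^8 ≈ 0.1113035
(1-p)^(n-k) = 0.24^8 ≈ 0.00001100753
P = 12870 * 0.1113035 * 0.00001100753 ≈ 0.015768

0.015768


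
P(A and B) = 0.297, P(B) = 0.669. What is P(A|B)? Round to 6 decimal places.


P(A|B) = P(A and B) / P(B) = 0.297 / 0.669 = 99/223 ≈ 0.44394619

0.443946


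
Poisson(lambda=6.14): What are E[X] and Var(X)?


E[X] = Var(X) = lambda = 6.14

6.14, 6.14


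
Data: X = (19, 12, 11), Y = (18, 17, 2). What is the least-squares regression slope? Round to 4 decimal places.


b = sum((xi-xbar)(yi-ybar)) / sum((xi-xbar)^2)
n = 3, xbar = 42/3 = 14, ybar = 37/3 ≈ 12.333333
Sxy = sum((xi-xbar)(yi-ybar)) = 50
Sxx = sum((xi-xbar)^2) = 38
b = Sxy / Sxx = 25/19 ≈ 1.315789

1.3158


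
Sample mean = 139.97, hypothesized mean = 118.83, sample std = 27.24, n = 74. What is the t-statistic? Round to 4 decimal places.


t = (xbar - mu0) / (s/sqrt(n))
xbar - mu0 = 139.97 - 118.83 = 21.14
sqrt(74) ≈ 8.60232527
s/sqrt(n) = 27.24 / 8.60232527 ≈ 3.16658568
t = 21.14 / 3.16658568 ≈ 6.675960

6.6760


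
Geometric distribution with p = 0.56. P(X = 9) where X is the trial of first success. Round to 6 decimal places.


P = (1-p)^(k-1) * p
(1-p)^(k-1) = 0.44^8 ≈ 0.001404822
P = 0.001404822 * 0.56 ≈ 0.0007867005

0.000787


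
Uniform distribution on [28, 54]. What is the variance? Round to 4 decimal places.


Var = (b-a)^2 / 12
(b-a)^2 = (54 - 28)^2 = 676
Var = 676/12 ≈ 56.333333

56.3333


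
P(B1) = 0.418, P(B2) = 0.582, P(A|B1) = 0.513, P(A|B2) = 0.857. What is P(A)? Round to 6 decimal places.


P(A) = P(A|B1)*P(B1) + P(A|B2)*P(B2)
P(A|B1)*P(B1) = 0.513 * 0.418 = 0.214434
P(A|B2)*P(B2) = 0.857 * 0.582 = 0.498774
P(A) = 0.214434 + 0.498774 = 0.713208

0.713208


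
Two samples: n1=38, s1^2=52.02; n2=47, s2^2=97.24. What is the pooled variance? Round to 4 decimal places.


sp^2 = ((n1-1)*s1^2 + (n2-1)*s2^2)/(n1+n2-2)
(n1-1)*s1^2 = 37 * 52.02 = 1924.74
(n2-1)*s2^2 = 46 * 97.24 = 4473.04
numerator = 1924.74 + 4473.04 = 6397.78
n1+n2-2 = 83
sp^2 = 6397.78 / 83 = 319889/4150 ≈ 77.081687

77.0817


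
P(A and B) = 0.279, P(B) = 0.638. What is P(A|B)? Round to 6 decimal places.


P(A|B) = P(A and B) / P(B) = 0.279 / 0.638 = 279/638 ≈ 0.43730408

0.437304


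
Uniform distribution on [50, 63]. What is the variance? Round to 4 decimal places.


Var = (b-a)^2 / 12
(b-a)^2 = (63 - 50)^2 = 169
Var = 169/12 ≈ 14.083333

14.0833


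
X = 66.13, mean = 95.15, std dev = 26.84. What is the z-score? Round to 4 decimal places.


z = (X - mu) / sigma
X - mu = 66.13 - 95.15 = -29.02
z = -29.02 / 26.84 = -1451/1342 ≈ -1.081222

-1.0812


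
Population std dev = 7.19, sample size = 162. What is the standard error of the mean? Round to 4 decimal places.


SE = sigma / sqrt(n)
sqrt(162) ≈ 12.727922
SE = 7.19 / 12.727922 ≈ 0.564900

0.5649


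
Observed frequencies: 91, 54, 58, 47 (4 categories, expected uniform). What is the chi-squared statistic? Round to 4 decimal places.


chi2 = sum((O-E)^2/E), E = total/4
total = 250, E = 250/4 = 62.5
(91 - 62.5)^2 / 62.5 = 812.25 / 62.5 = 12.996
(54 - 62.5)^2 / 62.5 = 72.25 / 62.5 = 1.156
(58 - 62.5)^2 / 62.5 = 20.25 / 62.5 = 0.324
(47 - 62.5)^2 / 62.5 = 240.25 / 62.5 = 3.844
chi2 = 18.32

18.3200


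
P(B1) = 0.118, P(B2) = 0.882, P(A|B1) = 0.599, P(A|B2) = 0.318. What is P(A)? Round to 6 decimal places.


P(A) = P(A|B1)*P(B1) + P(A|B2)*P(B2)
P(A|B1)*P(B1) = 0.599 * 0.118 = 0.070682
P(A|B2)*P(B2) = 0.318 * 0.882 = 0.280476
P(A) = 0.070682 + 0.280476 = 0.351158

0.351158


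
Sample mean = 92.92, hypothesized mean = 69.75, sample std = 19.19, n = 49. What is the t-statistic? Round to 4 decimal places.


t = (xbar - mu0) / (s/sqrt(n))
xbar - mu0 = 92.92 - 69.75 = 23.17
sqrt(49) = 7
s/sqrt(n) = 19.19 / 7 = 1919/700 ≈ 2.74142857
t = 23.17 / 2.74142857 = 16219/1919 ≈ 8.451798

8.4518


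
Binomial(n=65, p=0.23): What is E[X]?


E[X] = n*p = 65 * 0.23 = 14.95

14.95


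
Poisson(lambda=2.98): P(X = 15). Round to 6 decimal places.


P = e^(-lam) * lam^k / k!
e^(-2.98) ≈ 0.05079283
lam^k = 2.98^15 ≈ 12979081.548479
k! = 15! = 1307674368000
P = 0.05079283 * 12979081.548479 / 1307674368000 ≈ 0.000001

0.000001


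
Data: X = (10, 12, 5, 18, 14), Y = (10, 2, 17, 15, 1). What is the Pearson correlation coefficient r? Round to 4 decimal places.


r = sum((xi-xbar)(yi-ybar)) / sqrt(sum((xi-xbar)^2) * sum((yi-ybar)^2))
n = 5, xbar = 59/5 = 11.8, ybar = 45/5 = 9
Sxy = sum((xi-xbar)(yi-ybar)) = -38
Sxx = sum((xi-xbar)^2) = 92.8
Syy = sum((yi-ybar)^2) = 214
sqrt(Sxx*Syy) ≈ 140.922674
r = Sxy / sqrt(Sxx*Syy) = -38 / 140.922674 ≈ -0.269651

-0.2697


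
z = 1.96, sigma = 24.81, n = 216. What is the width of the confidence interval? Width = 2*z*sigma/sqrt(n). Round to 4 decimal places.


width = 2*z*sigma/sqrt(n)
2*z*sigma = 2 * 1.96 * 24.81 = 97.2552
sqrt(216) ≈ 14.696938
width = 97.2552 / 14.696938 ≈ 6.617378

6.6174


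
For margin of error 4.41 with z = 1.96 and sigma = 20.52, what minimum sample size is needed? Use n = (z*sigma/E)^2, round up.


z*sigma/E = 1.96 * 20.52 / 4.41 = 9.12
(z*sigma/E)^2 = 83.1744
round up: n = 84

84


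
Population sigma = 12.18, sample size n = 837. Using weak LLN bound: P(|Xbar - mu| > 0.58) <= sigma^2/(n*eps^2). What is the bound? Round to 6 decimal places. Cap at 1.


bound = min(1, sigma^2/(n*eps^2))
sigma^2 = 12.18^2 = 148.3524
n*eps^2 = 837 * 0.58^2 = 837 * 0.3364 = 281.5668
sigma^2/(n*eps^2) = 148.3524 / 281.5668 = 49/93 ≈ 0.52688172

0.526882


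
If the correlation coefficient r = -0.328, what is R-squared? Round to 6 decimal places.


R^2 = r^2 = (-0.328)^2 = 0.107584

0.107584


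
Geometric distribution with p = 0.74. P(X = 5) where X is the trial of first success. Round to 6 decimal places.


P = (1-p)^(k-1) * p
(1-p)^(k-1) = 0.26^4 = 0.00456976
P = 0.00456976 * 0.74 ≈ 0.003381622

0.003382


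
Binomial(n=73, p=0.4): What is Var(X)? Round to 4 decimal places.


Var = n*p*(1-p) = 73 * 0.4 * 0.6 = 17.52

17.5200


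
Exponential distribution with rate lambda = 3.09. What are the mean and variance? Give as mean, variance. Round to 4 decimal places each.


mean = 1/lam, var = 1/lam^2
mean = 1 / 3.09 = 100/309 ≈ 0.323625
lam^2 = 3.09^2 = 9.5481
var = 1 / 9.5481 ≈ 0.104733

0.3236, 0.1047


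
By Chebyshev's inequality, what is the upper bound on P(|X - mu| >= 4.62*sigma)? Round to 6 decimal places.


P <= 1/k^2
k^2 = 4.62^2 = 21.3444
1/k^2 = 1 / 21.3444 ≈ 0.04685070

0.046851


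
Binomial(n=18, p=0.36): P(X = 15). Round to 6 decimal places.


P = C(n,k) * p^k * (1-p)^(n-k)
C(18,15) = 816
p^k = 0.36^15 ≈ 0.0000002210739
(1-p)^(n-k) = 0.64^3 = 0.262144
P = 816 * 0.0000002210739 * 0.262144 ≈ 0.000047

0.000047


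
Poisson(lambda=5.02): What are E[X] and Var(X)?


E[X] = Var(X) = lambda = 5.02

5.02, 5.02


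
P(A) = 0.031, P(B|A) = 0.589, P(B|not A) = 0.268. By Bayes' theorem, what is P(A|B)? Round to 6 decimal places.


P(A|B) = P(B|A)*P(A) / P(B), P(B) = P(B|A)*P(A) + P(B|not A)*P(not A)
P(B|A)*P(A) = 0.589 * 0.031 = 0.018259
P(B|not A)*P(not A) = 0.268 * 0.969 = 0.259692
P(B) = 0.018259 + 0.259692 = 0.277951
P(A|B) = 0.018259 / 0.277951 ≈ 0.06569143

0.065691


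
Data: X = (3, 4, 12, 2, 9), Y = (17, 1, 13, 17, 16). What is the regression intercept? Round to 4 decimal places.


a = ybar - b*xbar, where b = sum((xi-xbar)(yi-ybar)) / sum((xi-xbar)^2)
n = 5, xbar = 30/5 = 6, ybar = 64/5 = 12.8
Sxy = sum((xi-xbar)(yi-ybar)) = 5
Sxx = sum((xi-xbar)^2) = 74
b = Sxy / Sxx = 5/74 ≈ 0.067568
a = 12.8 - 0.067568 * 6 = 2293/185 ≈ 12.394595

12.3946


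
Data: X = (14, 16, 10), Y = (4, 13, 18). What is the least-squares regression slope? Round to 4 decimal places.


b = sum((xi-xbar)(yi-ybar)) / sum((xi-xbar)^2)
n = 3, xbar = 40/3 ≈ 13.333333, ybar = 35/3 ≈ 11.666667
Sxy = sum((xi-xbar)(yi-ybar)) = -68/3 ≈ -22.666667
Sxx = sum((xi-xbar)^2) = 56/3 ≈ 18.666667
b = Sxy / Sxx = -17/14 ≈ -1.214286

-1.2143


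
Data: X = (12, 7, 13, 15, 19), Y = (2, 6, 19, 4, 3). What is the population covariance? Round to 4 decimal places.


Cov = (1/n)*sum((xi-xbar)(yi-ybar))
n = 5, xbar = 66/5 = 13.2, ybar = 34/5 = 6.8
sum((xi-xbar)(yi-ybar)) = -18.8
Cov = -18.8 / 5 = -3.76

-3.7600


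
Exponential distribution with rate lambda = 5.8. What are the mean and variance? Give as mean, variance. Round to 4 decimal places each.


mean = 1/lam, var = 1/lam^2
mean = 1 / 5.8 = 5/29 ≈ 0.172414
lam^2 = 5.8^2 = 33.64
var = 1 / 33.64 = 25/841 ≈ 0.029727

0.1724, 0.0297


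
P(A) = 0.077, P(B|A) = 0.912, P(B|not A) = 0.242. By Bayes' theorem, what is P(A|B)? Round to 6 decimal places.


P(A|B) = P(B|A)*P(A) / P(B), P(B) = P(B|A)*P(A) + P(B|not A)*P(not A)
P(B|A)*P(A) = 0.912 * 0.077 = 0.070224
P(B|not A)*P(not A) = 0.242 * 0.923 = 0.223366
P(B) = 0.070224 + 0.223366 = 0.29359
P(A|B) = 0.070224 / 0.29359 ≈ 0.23919071

0.239191


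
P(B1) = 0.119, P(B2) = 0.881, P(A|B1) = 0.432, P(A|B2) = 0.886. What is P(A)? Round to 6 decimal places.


P(A) = P(A|B1)*P(B1) + P(A|B2)*P(B2)
P(A|B1)*P(B1) = 0.432 * 0.119 = 0.051408
P(A|B2)*P(B2) = 0.886 * 0.881 = 0.780566
P(A) = 0.051408 + 0.780566 = 0.831974

0.831974


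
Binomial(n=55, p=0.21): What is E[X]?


E[X] = n*p = 55 * 0.21 = 11.55

11.55


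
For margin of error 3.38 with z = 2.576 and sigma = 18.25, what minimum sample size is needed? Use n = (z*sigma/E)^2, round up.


z*sigma/E = 2.576 * 18.25 / 3.38 = 11753/845 ≈ 13.908876
(z*sigma/E)^2 ≈ 193.456824
round up: n = 194

194
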